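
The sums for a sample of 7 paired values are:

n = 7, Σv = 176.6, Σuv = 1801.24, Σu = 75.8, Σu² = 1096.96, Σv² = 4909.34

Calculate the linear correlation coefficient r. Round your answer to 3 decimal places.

-0.314

r = (nΣuv − ΣuΣv) / √[(nΣu² − (Σu)²)(nΣv² − (Σv)²)]
Numerator: 7×1801.24 − 75.8×176.6 = -777.6
Denominator: √[(7678.72 − 5745.64)(34365.38 − 31187.56)] = √[1933.08 × 3177.82] = 2478.5036
r = -777.6 / 2478.5036 ≈ -0.314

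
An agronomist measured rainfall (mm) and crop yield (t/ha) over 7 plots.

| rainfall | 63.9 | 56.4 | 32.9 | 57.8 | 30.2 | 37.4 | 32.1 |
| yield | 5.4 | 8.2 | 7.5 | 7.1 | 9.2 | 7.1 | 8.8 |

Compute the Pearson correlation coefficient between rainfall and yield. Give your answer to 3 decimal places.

-0.686

n = 7, Σx = 310.7, Σy = 53.3, Σx² = 15028.63, Σy² = 415.55, Σxy = 2290.53
nΣxy − ΣxΣy = 16033.71 − 16560.31 = -526.6
nΣx² − (Σx)² = 105200.41 − 96534.49 = 8665.92; nΣy² − (Σy)² = 2908.85 − 2840.89 = 67.96
r = -526.6 / √(8665.92 × 67.96) = -526.6 / 767.4216 ≈ -0.686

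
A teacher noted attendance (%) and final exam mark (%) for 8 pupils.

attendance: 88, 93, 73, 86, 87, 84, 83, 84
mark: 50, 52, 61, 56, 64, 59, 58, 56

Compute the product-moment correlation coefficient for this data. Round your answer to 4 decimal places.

n = 8, Σx = 678, Σy = 456, Σx² = 57688, Σy² = 26138, Σxy = 38547
nΣxy − ΣxΣy = 308376 − 309168 = -792
nΣx² − (Σx)² = 461504 − 459684 = 1820; nΣy² − (Σy)² = 209104 − 207936 = 1168
r = -792 / √(1820 × 1168) = -792 / 1457.9986 ≈ -0.5432

-0.5432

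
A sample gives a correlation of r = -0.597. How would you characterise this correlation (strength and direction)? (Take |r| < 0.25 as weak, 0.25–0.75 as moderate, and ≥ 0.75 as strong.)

r = -0.597 < 0 so the relationship is negative.
|r| = 0.597, which falls in the moderate range.

moderate negative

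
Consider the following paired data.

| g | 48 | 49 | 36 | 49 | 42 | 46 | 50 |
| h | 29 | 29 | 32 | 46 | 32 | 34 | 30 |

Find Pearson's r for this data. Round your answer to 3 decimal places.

n = 7, Σg = 320, Σh = 232, Σg² = 14782, Σh² = 7902, Σgh = 10627
nΣgh − ΣgΣh = 74389 − 74240 = 149
nΣg² − (Σg)² = 103474 − 102400 = 1074; nΣh² − (Σh)² = 55314 − 53824 = 1490
r = 149 / √(1074 × 1490) = 149 / 1265.0138 ≈ 0.118

0.118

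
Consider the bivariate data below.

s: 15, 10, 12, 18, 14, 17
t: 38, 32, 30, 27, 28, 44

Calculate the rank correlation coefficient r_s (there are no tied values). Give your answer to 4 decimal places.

-0.0857

Rank s: 4, 1, 2, 6, 3, 5
Rank t: 5, 4, 3, 1, 2, 6
d = rank(s) − rank(t): -1, -3, -1, 5, 1, -1; Σd² = 38
ρ = 1 − 6Σd² / [n(n²−1)] = 1 − 6×38 / (6×35) = 1 − 228/210 ≈ -0.0857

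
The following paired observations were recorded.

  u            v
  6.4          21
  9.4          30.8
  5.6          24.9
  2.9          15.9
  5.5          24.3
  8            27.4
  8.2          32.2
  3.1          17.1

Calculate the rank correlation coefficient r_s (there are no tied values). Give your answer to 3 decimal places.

Rank u: 5, 8, 4, 1, 3, 6, 7, 2
Rank v: 3, 7, 5, 1, 4, 6, 8, 2
d = rank(u) − rank(v): 2, 1, -1, 0, -1, 0, -1, 0; Σd² = 8
ρ = 1 − 6Σd² / [n(n²−1)] = 1 − 6×8 / (8×63) = 1 − 48/504 ≈ 0.905

0.905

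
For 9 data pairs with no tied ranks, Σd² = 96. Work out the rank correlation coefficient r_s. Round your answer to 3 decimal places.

ρ = 1 − 6Σd² / [n(n²−1)] = 1 − 6×96 / (9×80)
  = 1 − 576/720 = 1 − 0.8000 ≈ 0.200

0.200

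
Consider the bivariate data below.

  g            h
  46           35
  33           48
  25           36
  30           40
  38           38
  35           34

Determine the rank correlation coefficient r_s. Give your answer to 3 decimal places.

-0.371

Rank g: 6, 3, 1, 2, 5, 4
Rank h: 2, 6, 3, 5, 4, 1
d = rank(g) − rank(h): 4, -3, -2, -3, 1, 3; Σd² = 48
ρ = 1 − 6Σd² / [n(n²−1)] = 1 − 6×48 / (6×35) = 1 − 288/210 ≈ -0.371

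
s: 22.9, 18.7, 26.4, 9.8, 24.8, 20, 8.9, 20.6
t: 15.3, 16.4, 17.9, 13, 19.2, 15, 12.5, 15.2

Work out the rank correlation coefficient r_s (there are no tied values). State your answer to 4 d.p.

0.8333

Rank s: 6, 3, 8, 2, 7, 4, 1, 5
Rank t: 5, 6, 7, 2, 8, 3, 1, 4
d = rank(s) − rank(t): 1, -3, 1, 0, -1, 1, 0, 1; Σd² = 14
ρ = 1 − 6Σd² / [n(n²−1)] = 1 − 6×14 / (8×63) = 1 − 84/504 ≈ 0.8333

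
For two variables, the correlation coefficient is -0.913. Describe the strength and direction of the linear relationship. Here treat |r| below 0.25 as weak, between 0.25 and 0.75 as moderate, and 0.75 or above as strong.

r = -0.913 < 0 so the relationship is negative.
|r| = 0.913, which falls in the strong range.

strong negative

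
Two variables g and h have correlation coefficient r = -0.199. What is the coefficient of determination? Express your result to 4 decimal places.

r² = (-0.199)² = 0.0396

0.0396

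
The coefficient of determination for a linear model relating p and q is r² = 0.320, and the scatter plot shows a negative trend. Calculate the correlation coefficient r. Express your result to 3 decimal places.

-0.566

|r| = √0.320 = 0.566
The association is negative, so r = −0.566.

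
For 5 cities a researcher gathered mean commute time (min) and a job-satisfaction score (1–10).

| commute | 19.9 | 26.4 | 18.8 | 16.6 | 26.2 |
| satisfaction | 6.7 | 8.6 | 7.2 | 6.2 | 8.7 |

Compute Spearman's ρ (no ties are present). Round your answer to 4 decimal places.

Rank commute: 3, 5, 2, 1, 4
Rank satisfaction: 2, 4, 3, 1, 5
d = rank(commute) − rank(satisfaction): 1, 1, -1, 0, -1; Σd² = 4
ρ = 1 − 6Σd² / [n(n²−1)] = 1 − 6×4 / (5×24) = 1 − 24/120 ≈ 0.8000

0.8000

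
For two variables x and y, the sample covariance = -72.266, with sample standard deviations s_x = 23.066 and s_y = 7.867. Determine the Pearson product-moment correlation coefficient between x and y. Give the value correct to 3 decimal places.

-0.398

r = Cov(x,y) / (s_x · s_y) = -72.266 / (23.066 × 7.867)
  = -72.266 / 181.4602 ≈ -0.398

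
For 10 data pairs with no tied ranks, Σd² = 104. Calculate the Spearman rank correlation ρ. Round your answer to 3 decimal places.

ρ = 1 − 6Σd² / [n(n²−1)] = 1 − 6×104 / (10×99)
  = 1 − 624/990 = 1 − 0.6303 ≈ 0.370

0.370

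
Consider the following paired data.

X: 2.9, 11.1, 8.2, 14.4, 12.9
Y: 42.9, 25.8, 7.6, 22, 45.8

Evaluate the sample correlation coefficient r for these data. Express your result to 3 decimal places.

n = 5, ΣX = 49.5, ΣY = 144.1, ΣX² = 572.63, ΣY² = 5145.45, ΣXY = 1380.73
nΣXY − ΣXΣY = 6903.65 − 7132.95 = -229.3
nΣX² − (ΣX)² = 2863.15 − 2450.25 = 412.9; nΣY² − (ΣY)² = 25727.25 − 20764.81 = 4962.44
r = -229.3 / √(412.9 × 4962.44) = -229.3 / 1431.4299 ≈ -0.160

-0.160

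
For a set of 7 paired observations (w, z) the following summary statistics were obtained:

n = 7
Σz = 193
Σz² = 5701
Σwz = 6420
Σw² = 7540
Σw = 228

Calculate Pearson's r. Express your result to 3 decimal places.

r = (nΣwz − ΣwΣz) / √[(nΣw² − (Σw)²)(nΣz² − (Σz)²)]
Numerator: 7×6420 − 228×193 = 936
Denominator: √[(52780 − 51984)(39907 − 37249)] = √[796 × 2658] = 1454.5680
r = 936 / 1454.5680 ≈ 0.643

0.643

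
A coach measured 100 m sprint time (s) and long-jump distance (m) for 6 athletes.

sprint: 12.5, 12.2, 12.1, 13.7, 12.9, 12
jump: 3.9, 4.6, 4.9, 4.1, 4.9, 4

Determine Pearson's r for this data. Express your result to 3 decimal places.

-0.150

n = 6, Σx = 75.4, Σy = 26.4, Σx² = 949.6, Σy² = 117.2, Σxy = 331.54
nΣxy − ΣxΣy = 1989.24 − 1990.56 = -1.32
nΣx² − (Σx)² = 5697.6 − 5685.16 = 12.44; nΣy² − (Σy)² = 703.2 − 696.96 = 6.24
r = -1.32 / √(12.44 × 6.24) = -1.32 / 8.8105 ≈ -0.150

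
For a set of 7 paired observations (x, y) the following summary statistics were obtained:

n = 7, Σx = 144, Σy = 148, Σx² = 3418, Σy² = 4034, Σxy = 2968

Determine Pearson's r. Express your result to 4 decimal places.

r = (nΣxy − ΣxΣy) / √[(nΣx² − (Σx)²)(nΣy² − (Σy)²)]
Numerator: 7×2968 − 144×148 = -536
Denominator: √[(23926 − 20736)(28238 − 21904)] = √[3190 × 6334] = 4495.0484
r = -536 / 4495.0484 ≈ -0.1192

-0.1192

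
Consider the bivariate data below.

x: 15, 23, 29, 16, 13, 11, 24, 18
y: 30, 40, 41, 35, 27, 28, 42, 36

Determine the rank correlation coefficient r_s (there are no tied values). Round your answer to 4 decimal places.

0.9524

Rank x: 3, 6, 8, 4, 2, 1, 7, 5
Rank y: 3, 6, 7, 4, 1, 2, 8, 5
d = rank(x) − rank(y): 0, 0, 1, 0, 1, -1, -1, 0; Σd² = 4
ρ = 1 − 6Σd² / [n(n²−1)] = 1 − 6×4 / (8×63) = 1 − 24/504 ≈ 0.9524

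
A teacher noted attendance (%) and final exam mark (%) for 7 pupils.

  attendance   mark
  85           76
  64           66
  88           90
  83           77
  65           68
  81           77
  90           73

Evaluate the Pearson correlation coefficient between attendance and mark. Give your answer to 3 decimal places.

0.728

n = 7, Σx = 556, Σy = 527, Σx² = 44840, Σy² = 40043, Σxy = 42222
nΣxy − ΣxΣy = 295554 − 293012 = 2542
nΣx² − (Σx)² = 313880 − 309136 = 4744; nΣy² − (Σy)² = 280301 − 277729 = 2572
r = 2542 / √(4744 × 2572) = 2542 / 3493.0743 ≈ 0.728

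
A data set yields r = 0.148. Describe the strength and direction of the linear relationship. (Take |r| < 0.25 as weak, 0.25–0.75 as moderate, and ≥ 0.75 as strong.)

r = 0.148 > 0 so the relationship is positive.
|r| = 0.148, which falls in the weak range.

weak positive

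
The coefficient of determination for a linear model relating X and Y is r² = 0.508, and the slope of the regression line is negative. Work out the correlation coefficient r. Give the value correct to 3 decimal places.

-0.713

|r| = √0.508 = 0.713
The association is negative, so r = −0.713.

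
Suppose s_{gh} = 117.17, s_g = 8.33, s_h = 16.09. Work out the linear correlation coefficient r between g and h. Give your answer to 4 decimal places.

0.8742

r = Cov(g,h) / (s_g · s_h) = 117.17 / (8.33 × 16.09)
  = 117.17 / 134.0297 ≈ 0.8742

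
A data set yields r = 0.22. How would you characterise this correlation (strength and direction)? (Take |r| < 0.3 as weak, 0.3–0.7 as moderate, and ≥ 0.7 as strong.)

r = 0.22 > 0 so the relationship is positive.
|r| = 0.22, which falls in the weak range.

weak positive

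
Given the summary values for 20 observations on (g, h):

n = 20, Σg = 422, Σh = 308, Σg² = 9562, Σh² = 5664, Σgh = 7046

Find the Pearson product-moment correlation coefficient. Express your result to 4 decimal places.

r = (nΣgh − ΣgΣh) / √[(nΣg² − (Σg)²)(nΣh² − (Σh)²)]
Numerator: 20×7046 − 422×308 = 10944
Denominator: √[(191240 − 178084)(113280 − 94864)] = √[13156 × 18416] = 15565.3749
r = 10944 / 15565.3749 ≈ 0.7031

0.7031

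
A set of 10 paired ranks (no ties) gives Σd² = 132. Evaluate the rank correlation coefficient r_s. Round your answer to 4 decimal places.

0.2000

ρ = 1 − 6Σd² / [n(n²−1)] = 1 − 6×132 / (10×99)
  = 1 − 792/990 = 1 − 0.80000 ≈ 0.2000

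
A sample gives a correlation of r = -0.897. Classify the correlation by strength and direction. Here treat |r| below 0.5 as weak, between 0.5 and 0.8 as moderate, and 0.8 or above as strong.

r = -0.897 < 0 so the relationship is negative.
|r| = 0.897, which falls in the strong range.

strong negative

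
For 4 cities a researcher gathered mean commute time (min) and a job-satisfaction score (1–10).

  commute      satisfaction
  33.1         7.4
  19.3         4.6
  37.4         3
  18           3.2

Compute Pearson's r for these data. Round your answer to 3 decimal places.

0.219

n = 4, Σx = 107.8, Σy = 18.2, Σx² = 3190.86, Σy² = 95.16, Σxy = 503.52
nΣxy − ΣxΣy = 2014.08 − 1961.96 = 52.12
nΣx² − (Σx)² = 12763.44 − 11620.84 = 1142.6; nΣy² − (Σy)² = 380.64 − 331.24 = 49.4
r = 52.12 / √(1142.6 × 49.4) = 52.12 / 237.5804 ≈ 0.219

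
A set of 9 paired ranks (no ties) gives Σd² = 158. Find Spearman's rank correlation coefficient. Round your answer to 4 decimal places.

ρ = 1 − 6Σd² / [n(n²−1)] = 1 − 6×158 / (9×80)
  = 1 − 948/720 = 1 − 1.31667 ≈ -0.3167

-0.3167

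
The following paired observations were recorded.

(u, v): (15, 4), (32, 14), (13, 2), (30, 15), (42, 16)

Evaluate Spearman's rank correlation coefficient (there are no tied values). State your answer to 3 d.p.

Rank u: 2, 4, 1, 3, 5
Rank v: 2, 3, 1, 4, 5
d = rank(u) − rank(v): 0, 1, 0, -1, 0; Σd² = 2
ρ = 1 − 6Σd² / [n(n²−1)] = 1 − 6×2 / (5×24) = 1 − 12/120 ≈ 0.900

0.900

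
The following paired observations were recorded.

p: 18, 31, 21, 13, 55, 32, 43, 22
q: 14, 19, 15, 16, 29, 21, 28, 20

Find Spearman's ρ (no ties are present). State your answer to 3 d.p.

Rank p: 2, 5, 3, 1, 8, 6, 7, 4
Rank q: 1, 4, 2, 3, 8, 6, 7, 5
d = rank(p) − rank(q): 1, 1, 1, -2, 0, 0, 0, -1; Σd² = 8
ρ = 1 − 6Σd² / [n(n²−1)] = 1 − 6×8 / (8×63) = 1 − 48/504 ≈ 0.905

0.905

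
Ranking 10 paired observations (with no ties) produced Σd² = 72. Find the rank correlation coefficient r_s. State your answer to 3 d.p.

ρ = 1 − 6Σd² / [n(n²−1)] = 1 − 6×72 / (10×99)
  = 1 − 432/990 = 1 − 0.4364 ≈ 0.564

0.564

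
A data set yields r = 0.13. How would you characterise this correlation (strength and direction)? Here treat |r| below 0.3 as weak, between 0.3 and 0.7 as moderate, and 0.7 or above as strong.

weak positive

r = 0.13 > 0 so the relationship is positive.
|r| = 0.13, which falls in the weak range.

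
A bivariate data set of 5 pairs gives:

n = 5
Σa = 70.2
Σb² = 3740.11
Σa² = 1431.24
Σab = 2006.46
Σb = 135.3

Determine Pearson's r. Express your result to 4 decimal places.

r = (nΣab − ΣaΣb) / √[(nΣa² − (Σa)²)(nΣb² − (Σb)²)]
Numerator: 5×2006.46 − 70.2×135.3 = 534.24
Denominator: √[(7156.2 − 4928.04)(18700.55 − 18306.09)] = √[2228.16 × 394.46] = 937.5073
r = 534.24 / 937.5073 ≈ 0.5699

0.5699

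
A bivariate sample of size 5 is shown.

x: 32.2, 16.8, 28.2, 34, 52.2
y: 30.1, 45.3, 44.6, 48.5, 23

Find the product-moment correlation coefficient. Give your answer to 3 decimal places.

-0.739

n = 5, Σx = 163.4, Σy = 191.5, Σx² = 5995.16, Σy² = 7828.51, Σxy = 5837.58
nΣxy − ΣxΣy = 29187.9 − 31291.1 = -2103.2
nΣx² − (Σx)² = 29975.8 − 26699.56 = 3276.24; nΣy² − (Σy)² = 39142.55 − 36672.25 = 2470.3
r = -2103.2 / √(3276.24 × 2470.3) = -2103.2 / 2844.8718 ≈ -0.739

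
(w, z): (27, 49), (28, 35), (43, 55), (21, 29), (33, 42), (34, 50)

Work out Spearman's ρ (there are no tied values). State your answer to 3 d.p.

Rank w: 2, 3, 6, 1, 4, 5
Rank z: 4, 2, 6, 1, 3, 5
d = rank(w) − rank(z): -2, 1, 0, 0, 1, 0; Σd² = 6
ρ = 1 − 6Σd² / [n(n²−1)] = 1 − 6×6 / (6×35) = 1 − 36/210 ≈ 0.829

0.829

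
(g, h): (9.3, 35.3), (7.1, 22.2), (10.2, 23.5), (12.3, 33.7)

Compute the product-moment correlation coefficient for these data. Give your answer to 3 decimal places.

0.563

n = 4, Σg = 38.9, Σh = 114.7, Σg² = 392.23, Σh² = 3426.87, Σgh = 1140.12
nΣgh − ΣgΣh = 4560.48 − 4461.83 = 98.65
nΣg² − (Σg)² = 1568.92 − 1513.21 = 55.71; nΣh² − (Σh)² = 13707.48 − 13156.09 = 551.39
r = 98.65 / √(55.71 × 551.39) = 98.65 / 175.2653 ≈ 0.563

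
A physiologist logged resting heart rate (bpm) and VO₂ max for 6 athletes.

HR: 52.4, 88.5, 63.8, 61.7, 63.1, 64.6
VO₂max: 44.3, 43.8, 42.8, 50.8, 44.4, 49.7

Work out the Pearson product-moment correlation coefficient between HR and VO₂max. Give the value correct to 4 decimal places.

n = 6, Σx = 394.1, Σy = 275.8, Σx² = 26610.11, Σy² = 12734.86, Σxy = 18074.88
nΣxy − ΣxΣy = 108449.28 − 108692.78 = -243.5
nΣx² − (Σx)² = 159660.66 − 155314.81 = 4345.85; nΣy² − (Σy)² = 76409.16 − 76065.64 = 343.52
r = -243.5 / √(4345.85 × 343.52) = -243.5 / 1221.8373 ≈ -0.1993

-0.1993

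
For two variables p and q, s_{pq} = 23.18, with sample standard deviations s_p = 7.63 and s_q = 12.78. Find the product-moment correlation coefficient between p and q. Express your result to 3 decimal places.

r = Cov(p,q) / (s_p · s_q) = 23.18 / (7.63 × 12.78)
  = 23.18 / 97.5114 ≈ 0.238

0.238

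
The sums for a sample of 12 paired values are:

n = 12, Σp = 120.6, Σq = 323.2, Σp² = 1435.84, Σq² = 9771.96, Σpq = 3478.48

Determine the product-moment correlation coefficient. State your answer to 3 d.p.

0.471

r = (nΣpq − ΣpΣq) / √[(nΣp² − (Σp)²)(nΣq² − (Σq)²)]
Numerator: 12×3478.48 − 120.6×323.2 = 2763.84
Denominator: √[(17230.08 − 14544.36)(117263.52 − 104458.24)] = √[2685.72 × 12805.28] = 5864.4178
r = 2763.84 / 5864.4178 ≈ 0.471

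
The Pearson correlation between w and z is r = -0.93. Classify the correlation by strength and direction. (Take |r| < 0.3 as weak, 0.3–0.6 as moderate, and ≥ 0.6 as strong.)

r = -0.93 < 0 so the relationship is negative.
|r| = 0.93, which falls in the strong range.

strong negative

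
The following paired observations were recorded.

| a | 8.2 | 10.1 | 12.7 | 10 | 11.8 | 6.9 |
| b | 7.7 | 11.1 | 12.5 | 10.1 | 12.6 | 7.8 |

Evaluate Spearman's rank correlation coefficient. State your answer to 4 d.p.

Rank a: 2, 4, 6, 3, 5, 1
Rank b: 1, 4, 5, 3, 6, 2
d = rank(a) − rank(b): 1, 0, 1, 0, -1, -1; Σd² = 4
ρ = 1 − 6Σd² / [n(n²−1)] = 1 − 6×4 / (6×35) = 1 − 24/210 ≈ 0.8857

0.8857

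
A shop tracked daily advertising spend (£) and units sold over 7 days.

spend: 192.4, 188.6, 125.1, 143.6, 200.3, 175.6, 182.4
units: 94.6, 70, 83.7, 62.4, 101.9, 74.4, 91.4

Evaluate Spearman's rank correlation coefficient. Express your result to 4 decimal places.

Rank spend: 6, 5, 1, 2, 7, 3, 4
Rank units: 6, 2, 4, 1, 7, 3, 5
d = rank(spend) − rank(units): 0, 3, -3, 1, 0, 0, -1; Σd² = 20
ρ = 1 − 6Σd² / [n(n²−1)] = 1 − 6×20 / (7×48) = 1 − 120/336 ≈ 0.6429

0.6429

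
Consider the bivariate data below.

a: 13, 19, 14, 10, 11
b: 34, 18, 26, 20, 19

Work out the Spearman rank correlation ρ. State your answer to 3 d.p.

Rank a: 3, 5, 4, 1, 2
Rank b: 5, 1, 4, 3, 2
d = rank(a) − rank(b): -2, 4, 0, -2, 0; Σd² = 24
ρ = 1 − 6Σd² / [n(n²−1)] = 1 − 6×24 / (5×24) = 1 − 144/120 ≈ -0.200

-0.200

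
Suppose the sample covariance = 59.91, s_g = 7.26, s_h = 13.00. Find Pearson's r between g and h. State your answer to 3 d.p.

r = Cov(g,h) / (s_g · s_h) = 59.91 / (7.26 × 13.00)
  = 59.91 / 94.3800 ≈ 0.635

0.635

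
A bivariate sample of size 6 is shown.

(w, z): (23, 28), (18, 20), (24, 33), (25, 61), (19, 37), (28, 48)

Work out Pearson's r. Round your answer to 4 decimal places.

n = 6, Σw = 137, Σz = 227, Σw² = 3199, Σz² = 9667, Σwz = 5368
nΣwz − ΣwΣz = 32208 − 31099 = 1109
nΣw² − (Σw)² = 19194 − 18769 = 425; nΣz² − (Σz)² = 58002 − 51529 = 6473
r = 1109 / √(425 × 6473) = 1109 / 1658.6214 ≈ 0.6686

0.6686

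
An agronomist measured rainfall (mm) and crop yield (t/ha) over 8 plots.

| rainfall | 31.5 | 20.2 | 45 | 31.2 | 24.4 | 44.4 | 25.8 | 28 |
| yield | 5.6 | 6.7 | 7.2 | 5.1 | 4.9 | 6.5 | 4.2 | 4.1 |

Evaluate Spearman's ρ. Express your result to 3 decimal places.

0.405

Rank rainfall: 6, 1, 8, 5, 2, 7, 3, 4
Rank yield: 5, 7, 8, 4, 3, 6, 2, 1
d = rank(rainfall) − rank(yield): 1, -6, 0, 1, -1, 1, 1, 3; Σd² = 50
ρ = 1 − 6Σd² / [n(n²−1)] = 1 − 6×50 / (8×63) = 1 − 300/504 ≈ 0.405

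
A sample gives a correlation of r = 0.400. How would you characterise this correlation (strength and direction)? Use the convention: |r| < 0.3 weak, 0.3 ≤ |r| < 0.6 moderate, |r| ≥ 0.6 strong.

r = 0.400 > 0 so the relationship is positive.
|r| = 0.400, which falls in the moderate range.

moderate positive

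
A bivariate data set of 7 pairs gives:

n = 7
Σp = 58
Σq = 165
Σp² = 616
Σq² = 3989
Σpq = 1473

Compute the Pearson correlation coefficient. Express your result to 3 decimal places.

r = (nΣpq − ΣpΣq) / √[(nΣp² − (Σp)²)(nΣq² − (Σq)²)]
Numerator: 7×1473 − 58×165 = 741
Denominator: √[(4312 − 3364)(27923 − 27225)] = √[948 × 698] = 813.4519
r = 741 / 813.4519 ≈ 0.911

0.911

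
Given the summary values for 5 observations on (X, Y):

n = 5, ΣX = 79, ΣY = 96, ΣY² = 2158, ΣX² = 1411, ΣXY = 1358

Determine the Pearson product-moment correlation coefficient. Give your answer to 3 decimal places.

-0.701

r = (nΣXY − ΣXΣY) / √[(nΣX² − (ΣX)²)(nΣY² − (ΣY)²)]
Numerator: 5×1358 − 79×96 = -794
Denominator: √[(7055 − 6241)(10790 − 9216)] = √[814 × 1574] = 1131.9170
r = -794 / 1131.9170 ≈ -0.701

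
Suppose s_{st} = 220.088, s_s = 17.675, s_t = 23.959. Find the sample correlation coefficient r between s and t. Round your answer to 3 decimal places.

r = Cov(s,t) / (s_s · s_t) = 220.088 / (17.675 × 23.959)
  = 220.088 / 423.4753 ≈ 0.520

0.520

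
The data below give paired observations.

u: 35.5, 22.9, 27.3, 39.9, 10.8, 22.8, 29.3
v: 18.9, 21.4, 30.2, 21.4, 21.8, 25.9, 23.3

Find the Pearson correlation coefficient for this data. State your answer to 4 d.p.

-0.1824

n = 7, Σu = 188.5, Σv = 162.9, Σu² = 5616.93, Σv² = 3874.11, Σuv = 4347.98
nΣuv − ΣuΣv = 30435.86 − 30706.65 = -270.79
nΣu² − (Σu)² = 39318.51 − 35532.25 = 3786.26; nΣv² − (Σv)² = 27118.77 − 26536.41 = 582.36
r = -270.79 / √(3786.26 × 582.36) = -270.79 / 1484.9129 ≈ -0.1824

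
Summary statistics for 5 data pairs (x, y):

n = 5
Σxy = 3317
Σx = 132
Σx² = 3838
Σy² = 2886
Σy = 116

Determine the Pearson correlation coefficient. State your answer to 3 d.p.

r = (nΣxy − ΣxΣy) / √[(nΣx² − (Σx)²)(nΣy² − (Σy)²)]
Numerator: 5×3317 − 132×116 = 1273
Denominator: √[(19190 − 17424)(14430 − 13456)] = √[1766 × 974] = 1311.5197
r = 1273 / 1311.5197 ≈ 0.971

0.971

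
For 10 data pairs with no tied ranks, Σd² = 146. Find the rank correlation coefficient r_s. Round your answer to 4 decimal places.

ρ = 1 − 6Σd² / [n(n²−1)] = 1 − 6×146 / (10×99)
  = 1 − 876/990 = 1 − 0.88485 ≈ 0.1152

0.1152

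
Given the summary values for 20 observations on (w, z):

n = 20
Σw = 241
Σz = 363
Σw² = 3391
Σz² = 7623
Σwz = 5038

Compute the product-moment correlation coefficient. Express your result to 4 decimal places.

r = (nΣwz − ΣwΣz) / √[(nΣw² − (Σw)²)(nΣz² − (Σz)²)]
Numerator: 20×5038 − 241×363 = 13277
Denominator: √[(67820 − 58081)(152460 − 131769)] = √[9739 × 20691] = 14195.4094
r = 13277 / 14195.4094 ≈ 0.9353

0.9353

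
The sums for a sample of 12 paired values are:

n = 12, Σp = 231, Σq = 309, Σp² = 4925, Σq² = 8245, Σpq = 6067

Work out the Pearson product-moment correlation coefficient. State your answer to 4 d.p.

r = (nΣpq − ΣpΣq) / √[(nΣp² − (Σp)²)(nΣq² − (Σq)²)]
Numerator: 12×6067 − 231×309 = 1425
Denominator: √[(59100 − 53361)(98940 − 95481)] = √[5739 × 3459] = 4455.4687
r = 1425 / 4455.4687 ≈ 0.3198

0.3198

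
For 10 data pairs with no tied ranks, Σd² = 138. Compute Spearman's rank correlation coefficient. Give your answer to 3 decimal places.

ρ = 1 − 6Σd² / [n(n²−1)] = 1 − 6×138 / (10×99)
  = 1 − 828/990 = 1 − 0.8364 ≈ 0.164

0.164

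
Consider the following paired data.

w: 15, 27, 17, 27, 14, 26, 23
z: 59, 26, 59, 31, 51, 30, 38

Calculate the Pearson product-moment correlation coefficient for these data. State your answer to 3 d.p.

n = 7, Σw = 149, Σz = 294, Σw² = 3373, Σz² = 13544, Σwz = 5795
nΣwz − ΣwΣz = 40565 − 43806 = -3241
nΣw² − (Σw)² = 23611 − 22201 = 1410; nΣz² − (Σz)² = 94808 − 86436 = 8372
r = -3241 / √(1410 × 8372) = -3241 / 3435.7707 ≈ -0.943

-0.943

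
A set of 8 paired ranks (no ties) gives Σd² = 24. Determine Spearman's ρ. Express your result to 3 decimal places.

ρ = 1 − 6Σd² / [n(n²−1)] = 1 − 6×24 / (8×63)
  = 1 − 144/504 = 1 − 0.2857 ≈ 0.714

0.714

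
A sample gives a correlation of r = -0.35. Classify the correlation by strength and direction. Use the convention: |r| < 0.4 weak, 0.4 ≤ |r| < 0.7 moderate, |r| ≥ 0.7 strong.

r = -0.35 < 0 so the relationship is negative.
|r| = 0.35, which falls in the weak range.

weak negative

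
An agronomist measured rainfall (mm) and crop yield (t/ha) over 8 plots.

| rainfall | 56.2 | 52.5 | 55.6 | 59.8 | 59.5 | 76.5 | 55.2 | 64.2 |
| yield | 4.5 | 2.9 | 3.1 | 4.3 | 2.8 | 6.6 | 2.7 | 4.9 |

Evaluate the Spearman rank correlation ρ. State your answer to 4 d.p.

Rank rainfall: 4, 1, 3, 6, 5, 8, 2, 7
Rank yield: 6, 3, 4, 5, 2, 8, 1, 7
d = rank(rainfall) − rank(yield): -2, -2, -1, 1, 3, 0, 1, 0; Σd² = 20
ρ = 1 − 6Σd² / [n(n²−1)] = 1 − 6×20 / (8×63) = 1 − 120/504 ≈ 0.7619

0.7619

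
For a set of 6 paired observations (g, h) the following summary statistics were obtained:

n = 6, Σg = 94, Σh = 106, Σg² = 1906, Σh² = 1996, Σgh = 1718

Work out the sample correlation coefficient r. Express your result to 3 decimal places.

0.248

r = (nΣgh − ΣgΣh) / √[(nΣg² − (Σg)²)(nΣh² − (Σh)²)]
Numerator: 6×1718 − 94×106 = 344
Denominator: √[(11436 − 8836)(11976 − 11236)] = √[2600 × 740] = 1387.0833
r = 344 / 1387.0833 ≈ 0.248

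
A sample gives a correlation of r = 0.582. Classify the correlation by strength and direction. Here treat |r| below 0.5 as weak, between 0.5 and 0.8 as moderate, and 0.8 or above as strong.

moderate positive

r = 0.582 > 0 so the relationship is positive.
|r| = 0.582, which falls in the moderate range.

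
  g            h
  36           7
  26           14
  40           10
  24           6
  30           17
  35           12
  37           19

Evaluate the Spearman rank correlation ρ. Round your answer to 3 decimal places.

Rank g: 5, 2, 7, 1, 3, 4, 6
Rank h: 2, 5, 3, 1, 6, 4, 7
d = rank(g) − rank(h): 3, -3, 4, 0, -3, 0, -1; Σd² = 44
ρ = 1 − 6Σd² / [n(n²−1)] = 1 − 6×44 / (7×48) = 1 − 264/336 ≈ 0.214

0.214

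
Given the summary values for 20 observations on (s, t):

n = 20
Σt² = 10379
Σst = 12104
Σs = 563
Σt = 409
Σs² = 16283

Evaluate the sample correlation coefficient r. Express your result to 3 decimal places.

r = (nΣst − ΣsΣt) / √[(nΣs² − (Σs)²)(nΣt² − (Σt)²)]
Numerator: 20×12104 − 563×409 = 11813
Denominator: √[(325660 − 316969)(207580 − 167281)] = √[8691 × 40299] = 18714.6629
r = 11813 / 18714.6629 ≈ 0.631

0.631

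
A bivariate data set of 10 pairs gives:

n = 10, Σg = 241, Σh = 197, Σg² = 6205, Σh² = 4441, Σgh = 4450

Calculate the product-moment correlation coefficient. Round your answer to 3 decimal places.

-0.631

r = (nΣgh − ΣgΣh) / √[(nΣg² − (Σg)²)(nΣh² − (Σh)²)]
Numerator: 10×4450 − 241×197 = -2977
Denominator: √[(62050 − 58081)(44410 − 38809)] = √[3969 × 5601] = 4714.9092
r = -2977 / 4714.9092 ≈ -0.631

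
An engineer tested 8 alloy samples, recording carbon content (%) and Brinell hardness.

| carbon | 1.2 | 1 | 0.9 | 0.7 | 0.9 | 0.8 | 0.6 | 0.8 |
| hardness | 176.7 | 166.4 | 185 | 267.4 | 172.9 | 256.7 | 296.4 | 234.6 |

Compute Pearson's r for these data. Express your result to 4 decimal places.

n = 8, Σx = 6.9, Σy = 1756.1, Σx² = 6.19, Σy² = 403319.03, Σxy = 1458.61
nΣxy − ΣxΣy = 11668.88 − 12117.09 = -448.21
nΣx² − (Σx)² = 49.52 − 47.61 = 1.91; nΣy² − (Σy)² = 3226552.24 − 3083887.21 = 142665.03
r = -448.21 / √(1.91 × 142665.03) = -448.21 / 522.0059 ≈ -0.8586

-0.8586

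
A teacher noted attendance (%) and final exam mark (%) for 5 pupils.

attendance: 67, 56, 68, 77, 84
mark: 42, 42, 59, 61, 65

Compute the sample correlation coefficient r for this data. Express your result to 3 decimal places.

0.850

n = 5, Σx = 352, Σy = 269, Σx² = 25234, Σy² = 14955, Σxy = 19335
nΣxy − ΣxΣy = 96675 − 94688 = 1987
nΣx² − (Σx)² = 126170 − 123904 = 2266; nΣy² − (Σy)² = 74775 − 72361 = 2414
r = 1987 / √(2266 × 2414) = 1987 / 2338.8296 ≈ 0.850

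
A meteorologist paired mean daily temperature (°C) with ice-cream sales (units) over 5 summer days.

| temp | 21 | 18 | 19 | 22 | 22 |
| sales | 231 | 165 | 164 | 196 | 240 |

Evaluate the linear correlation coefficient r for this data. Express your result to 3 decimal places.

0.812

n = 5, Σx = 102, Σy = 996, Σx² = 2094, Σy² = 203498, Σxy = 20529
nΣxy − ΣxΣy = 102645 − 101592 = 1053
nΣx² − (Σx)² = 10470 − 10404 = 66; nΣy² − (Σy)² = 1017490 − 992016 = 25474
r = 1053 / √(66 × 25474) = 1053 / 1296.6434 ≈ 0.812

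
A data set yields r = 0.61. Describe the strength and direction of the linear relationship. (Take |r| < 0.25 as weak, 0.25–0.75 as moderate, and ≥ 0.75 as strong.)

moderate positive

r = 0.61 > 0 so the relationship is positive.
|r| = 0.61, which falls in the moderate range.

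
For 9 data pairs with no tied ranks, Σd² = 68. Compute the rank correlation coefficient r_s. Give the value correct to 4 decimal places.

ρ = 1 − 6Σd² / [n(n²−1)] = 1 − 6×68 / (9×80)
  = 1 − 408/720 = 1 − 0.56667 ≈ 0.4333

0.4333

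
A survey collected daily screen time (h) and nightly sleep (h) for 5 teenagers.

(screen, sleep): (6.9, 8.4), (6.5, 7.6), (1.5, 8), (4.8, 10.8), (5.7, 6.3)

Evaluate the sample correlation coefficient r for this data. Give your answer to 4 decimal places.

-0.1183

n = 5, Σx = 25.4, Σy = 41.1, Σx² = 147.64, Σy² = 348.65, Σxy = 207.11
nΣxy − ΣxΣy = 1035.55 − 1043.94 = -8.39
nΣx² − (Σx)² = 738.2 − 645.16 = 93.04; nΣy² − (Σy)² = 1743.25 − 1689.21 = 54.04
r = -8.39 / √(93.04 × 54.04) = -8.39 / 70.9076 ≈ -0.1183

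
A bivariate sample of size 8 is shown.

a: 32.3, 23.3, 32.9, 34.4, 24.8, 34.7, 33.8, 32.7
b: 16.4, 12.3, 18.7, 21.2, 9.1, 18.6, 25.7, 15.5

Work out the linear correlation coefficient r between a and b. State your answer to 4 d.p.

0.8063

n = 8, Σa = 248.9, Σb = 137.5, Σa² = 7882.81, Σb² = 2548.89, Σab = 4407.43
nΣab − ΣaΣb = 35259.44 − 34223.75 = 1035.69
nΣa² − (Σa)² = 63062.48 − 61951.21 = 1111.27; nΣb² − (Σb)² = 20391.12 − 18906.25 = 1484.87
r = 1035.69 / √(1111.27 × 1484.87) = 1035.69 / 1284.5589 ≈ 0.8063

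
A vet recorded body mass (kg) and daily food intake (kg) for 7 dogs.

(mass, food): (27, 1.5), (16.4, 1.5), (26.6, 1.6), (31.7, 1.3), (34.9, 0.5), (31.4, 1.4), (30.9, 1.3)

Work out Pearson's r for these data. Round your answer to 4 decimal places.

-0.6079

n = 7, Σx = 198.9, Σy = 9.1, Σx² = 5869.19, Σy² = 12.65, Σxy = 250.45
nΣxy − ΣxΣy = 1753.15 − 1809.99 = -56.84
nΣx² − (Σx)² = 41084.33 − 39561.21 = 1523.12; nΣy² − (Σy)² = 88.55 − 82.81 = 5.74
r = -56.84 / √(1523.12 × 5.74) = -56.84 / 93.5025 ≈ -0.6079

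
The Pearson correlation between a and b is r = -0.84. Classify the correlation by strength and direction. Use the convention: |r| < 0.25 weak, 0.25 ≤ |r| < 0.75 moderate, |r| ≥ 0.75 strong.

r = -0.84 < 0 so the relationship is negative.
|r| = 0.84, which falls in the strong range.

strong negative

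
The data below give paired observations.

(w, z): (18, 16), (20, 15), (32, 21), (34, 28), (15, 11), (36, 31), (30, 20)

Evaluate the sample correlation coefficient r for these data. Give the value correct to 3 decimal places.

n = 7, Σw = 185, Σz = 142, Σw² = 5325, Σz² = 3188, Σwz = 4093
nΣwz − ΣwΣz = 28651 − 26270 = 2381
nΣw² − (Σw)² = 37275 − 34225 = 3050; nΣz² − (Σz)² = 22316 − 20164 = 2152
r = 2381 / √(3050 × 2152) = 2381 / 2561.9524 ≈ 0.929

0.929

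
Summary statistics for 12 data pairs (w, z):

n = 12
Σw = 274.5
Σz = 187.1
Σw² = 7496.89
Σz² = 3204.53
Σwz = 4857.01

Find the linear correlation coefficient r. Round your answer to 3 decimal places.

r = (nΣwz − ΣwΣz) / √[(nΣw² − (Σw)²)(nΣz² − (Σz)²)]
Numerator: 12×4857.01 − 274.5×187.1 = 6925.17
Denominator: √[(89962.68 − 75350.25)(38454.36 − 35006.41)] = √[14612.43 × 3447.95] = 7098.0933
r = 6925.17 / 7098.0933 ≈ 0.976

0.976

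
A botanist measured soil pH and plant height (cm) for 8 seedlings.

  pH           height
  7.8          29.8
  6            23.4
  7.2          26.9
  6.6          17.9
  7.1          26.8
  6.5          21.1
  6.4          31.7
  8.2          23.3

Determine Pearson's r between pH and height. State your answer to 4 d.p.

0.1995

n = 8, Σx = 55.8, Σy = 200.9, Σx² = 393.1, Σy² = 5190.85, Σxy = 1406.03
nΣxy − ΣxΣy = 11248.24 − 11210.22 = 38.02
nΣx² − (Σx)² = 3144.8 − 3113.64 = 31.16; nΣy² − (Σy)² = 41526.8 − 40360.81 = 1165.99
r = 38.02 / √(31.16 × 1165.99) = 38.02 / 190.6102 ≈ 0.1995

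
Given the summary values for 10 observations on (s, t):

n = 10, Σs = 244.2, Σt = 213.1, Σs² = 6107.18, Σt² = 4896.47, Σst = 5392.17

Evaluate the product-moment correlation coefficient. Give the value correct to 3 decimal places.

0.833

r = (nΣst − ΣsΣt) / √[(nΣs² − (Σs)²)(nΣt² − (Σt)²)]
Numerator: 10×5392.17 − 244.2×213.1 = 1882.68
Denominator: √[(61071.8 − 59633.64)(48964.7 − 45411.61)] = √[1438.16 × 3553.09] = 2260.5114
r = 1882.68 / 2260.5114 ≈ 0.833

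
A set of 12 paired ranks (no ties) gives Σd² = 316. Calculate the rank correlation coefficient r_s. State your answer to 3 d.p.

-0.105

ρ = 1 − 6Σd² / [n(n²−1)] = 1 − 6×316 / (12×143)
  = 1 − 1896/1716 = 1 − 1.1049 ≈ -0.105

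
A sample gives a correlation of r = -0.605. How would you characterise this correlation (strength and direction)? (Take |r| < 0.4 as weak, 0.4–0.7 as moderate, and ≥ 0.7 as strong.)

moderate negative

r = -0.605 < 0 so the relationship is negative.
|r| = 0.605, which falls in the moderate range.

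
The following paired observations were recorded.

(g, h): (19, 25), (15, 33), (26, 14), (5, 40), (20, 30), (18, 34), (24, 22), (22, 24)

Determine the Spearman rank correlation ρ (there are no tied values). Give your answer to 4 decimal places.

-0.9524

Rank g: 4, 2, 8, 1, 5, 3, 7, 6
Rank h: 4, 6, 1, 8, 5, 7, 2, 3
d = rank(g) − rank(h): 0, -4, 7, -7, 0, -4, 5, 3; Σd² = 164
ρ = 1 − 6Σd² / [n(n²−1)] = 1 − 6×164 / (8×63) = 1 − 984/504 ≈ -0.9524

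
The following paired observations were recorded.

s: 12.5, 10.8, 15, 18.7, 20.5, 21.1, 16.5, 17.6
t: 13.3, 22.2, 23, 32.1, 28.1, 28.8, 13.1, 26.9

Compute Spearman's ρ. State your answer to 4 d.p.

Rank s: 2, 1, 3, 6, 7, 8, 4, 5
Rank t: 2, 3, 4, 8, 6, 7, 1, 5
d = rank(s) − rank(t): 0, -2, -1, -2, 1, 1, 3, 0; Σd² = 20
ρ = 1 − 6Σd² / [n(n²−1)] = 1 − 6×20 / (8×63) = 1 − 120/504 ≈ 0.7619

0.7619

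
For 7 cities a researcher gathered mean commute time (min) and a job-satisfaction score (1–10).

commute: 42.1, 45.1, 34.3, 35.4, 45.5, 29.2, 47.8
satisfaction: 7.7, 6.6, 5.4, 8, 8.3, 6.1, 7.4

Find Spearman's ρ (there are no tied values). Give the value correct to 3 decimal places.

0.536

Rank commute: 4, 5, 2, 3, 6, 1, 7
Rank satisfaction: 5, 3, 1, 6, 7, 2, 4
d = rank(commute) − rank(satisfaction): -1, 2, 1, -3, -1, -1, 3; Σd² = 26
ρ = 1 − 6Σd² / [n(n²−1)] = 1 − 6×26 / (7×48) = 1 − 156/336 ≈ 0.536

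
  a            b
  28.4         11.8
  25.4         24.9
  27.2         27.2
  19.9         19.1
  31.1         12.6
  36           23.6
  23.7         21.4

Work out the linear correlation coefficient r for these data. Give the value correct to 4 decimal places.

n = 7, Σa = 191.7, Σb = 140.6, Σa² = 5412.47, Σb² = 3037.58, Σab = 3836.15
nΣab − ΣaΣb = 26853.05 − 26953.02 = -99.97
nΣa² − (Σa)² = 37887.29 − 36748.89 = 1138.4; nΣb² − (Σb)² = 21263.06 − 19768.36 = 1494.7
r = -99.97 / √(1138.4 × 1494.7) = -99.97 / 1304.4411 ≈ -0.0766

-0.0766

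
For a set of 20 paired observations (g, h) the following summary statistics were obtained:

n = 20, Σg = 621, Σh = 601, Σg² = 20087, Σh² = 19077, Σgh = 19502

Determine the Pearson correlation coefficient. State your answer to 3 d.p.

0.929

r = (nΣgh − ΣgΣh) / √[(nΣg² − (Σg)²)(nΣh² − (Σh)²)]
Numerator: 20×19502 − 621×601 = 16819
Denominator: √[(401740 − 385641)(381540 − 361201)] = √[16099 × 20339] = 18095.2359
r = 16819 / 18095.2359 ≈ 0.929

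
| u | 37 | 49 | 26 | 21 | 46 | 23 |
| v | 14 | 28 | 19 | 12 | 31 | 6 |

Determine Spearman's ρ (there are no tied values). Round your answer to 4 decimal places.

Rank u: 4, 6, 3, 1, 5, 2
Rank v: 3, 5, 4, 2, 6, 1
d = rank(u) − rank(v): 1, 1, -1, -1, -1, 1; Σd² = 6
ρ = 1 − 6Σd² / [n(n²−1)] = 1 − 6×6 / (6×35) = 1 − 36/210 ≈ 0.8286

0.8286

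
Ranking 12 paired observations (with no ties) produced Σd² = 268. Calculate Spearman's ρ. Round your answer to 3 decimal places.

ρ = 1 − 6Σd² / [n(n²−1)] = 1 − 6×268 / (12×143)
  = 1 − 1608/1716 = 1 − 0.9371 ≈ 0.063

0.063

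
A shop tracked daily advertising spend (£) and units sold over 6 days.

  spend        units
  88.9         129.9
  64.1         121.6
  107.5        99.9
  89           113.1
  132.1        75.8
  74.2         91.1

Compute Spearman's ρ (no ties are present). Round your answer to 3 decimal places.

Rank spend: 3, 1, 5, 4, 6, 2
Rank units: 6, 5, 3, 4, 1, 2
d = rank(spend) − rank(units): -3, -4, 2, 0, 5, 0; Σd² = 54
ρ = 1 − 6Σd² / [n(n²−1)] = 1 − 6×54 / (6×35) = 1 − 324/210 ≈ -0.543

-0.543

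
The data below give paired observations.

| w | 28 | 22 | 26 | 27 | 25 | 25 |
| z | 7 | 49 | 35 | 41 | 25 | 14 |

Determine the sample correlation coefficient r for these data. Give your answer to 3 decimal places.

-0.564

n = 6, Σw = 153, Σz = 171, Σw² = 3923, Σz² = 6177, Σwz = 4266
nΣwz − ΣwΣz = 25596 − 26163 = -567
nΣw² − (Σw)² = 23538 − 23409 = 129; nΣz² − (Σz)² = 37062 − 29241 = 7821
r = -567 / √(129 × 7821) = -567 / 1004.4446 ≈ -0.564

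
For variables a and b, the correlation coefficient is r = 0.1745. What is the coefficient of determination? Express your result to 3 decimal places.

0.030

r² = (0.1745)² = 0.030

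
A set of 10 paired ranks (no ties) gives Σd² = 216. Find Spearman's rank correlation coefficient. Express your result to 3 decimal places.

ρ = 1 − 6Σd² / [n(n²−1)] = 1 − 6×216 / (10×99)
  = 1 − 1296/990 = 1 − 1.3091 ≈ -0.309

-0.309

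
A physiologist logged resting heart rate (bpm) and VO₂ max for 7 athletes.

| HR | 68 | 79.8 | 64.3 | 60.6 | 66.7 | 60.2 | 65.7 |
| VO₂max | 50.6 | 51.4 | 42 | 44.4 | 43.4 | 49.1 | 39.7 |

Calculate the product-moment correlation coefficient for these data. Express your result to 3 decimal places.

n = 7, Σx = 465.3, Σy = 320.6, Σx² = 31188.31, Σy² = 14808.14, Σxy = 21392.65
nΣxy − ΣxΣy = 149748.55 − 149175.18 = 573.37
nΣx² − (Σx)² = 218318.17 − 216504.09 = 1814.08; nΣy² − (Σy)² = 103656.98 − 102784.36 = 872.62
r = 573.37 / √(1814.08 × 872.62) = 573.37 / 1258.1743 ≈ 0.456

0.456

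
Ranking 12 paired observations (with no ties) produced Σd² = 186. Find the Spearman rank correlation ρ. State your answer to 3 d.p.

ρ = 1 − 6Σd² / [n(n²−1)] = 1 − 6×186 / (12×143)
  = 1 − 1116/1716 = 1 − 0.6503 ≈ 0.350

0.350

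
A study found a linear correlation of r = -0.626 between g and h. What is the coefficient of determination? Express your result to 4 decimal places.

0.3919

r² = (-0.626)² = 0.3919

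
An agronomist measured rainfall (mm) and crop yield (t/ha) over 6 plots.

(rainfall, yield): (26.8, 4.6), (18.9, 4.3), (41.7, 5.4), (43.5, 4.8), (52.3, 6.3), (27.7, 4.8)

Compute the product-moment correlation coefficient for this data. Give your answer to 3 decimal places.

n = 6, Σx = 210.9, Σy = 30.2, Σx² = 8209.17, Σy² = 154.58, Σxy = 1100.98
nΣxy − ΣxΣy = 6605.88 − 6369.18 = 236.7
nΣx² − (Σx)² = 49255.02 − 44478.81 = 4776.21; nΣy² − (Σy)² = 927.48 − 912.04 = 15.44
r = 236.7 / √(4776.21 × 15.44) = 236.7 / 271.5597 ≈ 0.872

0.872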